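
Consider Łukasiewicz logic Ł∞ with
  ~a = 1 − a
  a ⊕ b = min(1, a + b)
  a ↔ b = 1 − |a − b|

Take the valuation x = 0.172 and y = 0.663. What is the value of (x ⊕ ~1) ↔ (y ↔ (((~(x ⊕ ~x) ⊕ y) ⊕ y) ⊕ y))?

0.509

~1 = 1 − 1.000 = 0.000
x ⊕ ~1 = min(1, 0.172 + 0.000) = min(1, 0.172) = 0.172
~x = 1 − 0.172 = 0.828
x ⊕ ~x = min(1, 0.172 + 0.828) = min(1, 1.000) = 1.000
~(x ⊕ ~x) = 1 − 1.000 = 0.000
~(x ⊕ ~x) ⊕ y = min(1, 0.000 + 0.663) = min(1, 0.663) = 0.663
(~(x ⊕ ~x) ⊕ y) ⊕ y = min(1, 0.663 + 0.663) = min(1, 1.326) = 1.000
((~(x ⊕ ~x) ⊕ y) ⊕ y) ⊕ y = min(1, 1.000 + 0.663) = min(1, 1.663) = 1.000
y ↔ (((~(x ⊕ ~x) ⊕ y) ⊕ y) ⊕ y) = 1 − |0.663 − 1.000| = 1 − 0.337 = 0.663
(x ⊕ ~1) ↔ (y ↔ (((~(x ⊕ ~x) ⊕ y) ⊕ y) ⊕ y)) = 1 − |0.172 − 0.663| = 1 − 0.491 = 0.509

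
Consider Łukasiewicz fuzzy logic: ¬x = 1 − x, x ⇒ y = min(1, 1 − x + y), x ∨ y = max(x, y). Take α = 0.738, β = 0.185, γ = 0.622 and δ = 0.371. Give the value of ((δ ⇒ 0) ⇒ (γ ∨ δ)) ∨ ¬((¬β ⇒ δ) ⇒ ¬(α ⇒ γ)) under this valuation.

0.993

δ ⇒ 0 = min(1, 1 − 0.371 + 0.000) = min(1, 0.629) = 0.629
γ ∨ δ = max(0.622, 0.371) = 0.622
(δ ⇒ 0) ⇒ (γ ∨ δ) = min(1, 1 − 0.629 + 0.622) = min(1, 0.993) = 0.993
¬β = 1 − 0.185 = 0.815
¬β ⇒ δ = min(1, 1 − 0.815 + 0.371) = min(1, 0.556) = 0.556
α ⇒ γ = min(1, 1 − 0.738 + 0.622) = min(1, 0.884) = 0.884
¬(α ⇒ γ) = 1 − 0.884 = 0.116
(¬β ⇒ δ) ⇒ ¬(α ⇒ γ) = min(1, 1 − 0.556 + 0.116) = min(1, 0.560) = 0.560
¬((¬β ⇒ δ) ⇒ ¬(α ⇒ γ)) = 1 − 0.560 = 0.440
((δ ⇒ 0) ⇒ (γ ∨ δ)) ∨ ¬((¬β ⇒ δ) ⇒ ¬(α ⇒ γ)) = max(0.993, 0.440) = 0.993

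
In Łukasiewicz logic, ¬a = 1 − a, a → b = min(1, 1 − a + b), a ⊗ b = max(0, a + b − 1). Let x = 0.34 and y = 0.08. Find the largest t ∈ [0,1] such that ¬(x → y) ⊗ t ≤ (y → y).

x → y = min(1, 1 − 0.34 + 0.08) = min(1, 0.74) = 0.74
¬(x → y) = 1 − 0.74 = 0.26
So the left factor is ¬(x → y) = 0.26.
y → y = min(1, 1 − 0.08 + 0.08) = min(1, 1.00) = 1.00
So the right-hand bound is y → y = 1.00.
The residuum of the Łukasiewicz t-norm gives the supremum: min(1, 1 − 0.26 + 1.00).
1 − 0.26 + 1.00 = 1.74, so t = min(1, 1.74) = 1.00.
Check: 0.26 ⊗ 1.00 = max(0, 0.26) = 0.26 ≤ 1.00.

1.00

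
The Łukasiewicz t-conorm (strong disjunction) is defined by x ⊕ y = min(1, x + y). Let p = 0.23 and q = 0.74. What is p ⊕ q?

0.97

p ⊕ q = min(1, 0.23 + 0.74) = min(1, 0.97) = 0.97
For comparison, the Gödel t-conorm max(x, y) would give 0.74.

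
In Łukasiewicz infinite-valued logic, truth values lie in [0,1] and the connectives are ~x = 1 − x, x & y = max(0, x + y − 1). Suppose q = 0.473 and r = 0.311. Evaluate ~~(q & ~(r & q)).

0.473

r & q = max(0, 0.311 + 0.473 − 1) = max(0, -0.216) = 0.000
~(r & q) = 1 − 0.000 = 1.000
q & ~(r & q) = max(0, 0.473 + 1.000 − 1) = max(0, 0.473) = 0.473
~(q & ~(r & q)) = 1 − 0.473 = 0.527
~~(q & ~(r & q)) = 1 − 0.527 = 0.473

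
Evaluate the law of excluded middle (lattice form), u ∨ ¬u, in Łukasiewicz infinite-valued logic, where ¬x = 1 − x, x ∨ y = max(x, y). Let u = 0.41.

¬u = 1 − 0.41 = 0.59
u ∨ ¬u = max(0.41, 0.59) = 0.59
(The value 0.59 < 1 shows this instance is not satisfied; not a Ł∞-tautology — its value is max(a, 1−a).)

0.59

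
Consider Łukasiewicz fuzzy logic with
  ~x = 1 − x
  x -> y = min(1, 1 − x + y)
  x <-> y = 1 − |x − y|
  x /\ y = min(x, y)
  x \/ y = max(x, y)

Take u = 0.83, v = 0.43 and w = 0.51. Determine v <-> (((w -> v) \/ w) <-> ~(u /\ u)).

0.82

w -> v = min(1, 1 − 0.51 + 0.43) = min(1, 0.92) = 0.92
(w -> v) \/ w = max(0.92, 0.51) = 0.92
u /\ u = min(0.83, 0.83) = 0.83
~(u /\ u) = 1 − 0.83 = 0.17
((w -> v) \/ w) <-> ~(u /\ u) = 1 − |0.92 − 0.17| = 1 − 0.75 = 0.25
v <-> (((w -> v) \/ w) <-> ~(u /\ u)) = 1 − |0.43 − 0.25| = 1 − 0.18 = 0.82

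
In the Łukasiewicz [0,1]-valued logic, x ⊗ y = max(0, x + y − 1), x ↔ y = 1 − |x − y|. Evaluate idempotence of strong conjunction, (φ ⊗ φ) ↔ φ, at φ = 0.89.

0.89

φ ⊗ φ = max(0, 0.89 + 0.89 − 1) = max(0, 0.78) = 0.78
(φ ⊗ φ) ↔ φ = 1 − |0.78 − 0.89| = 1 − 0.11 = 0.89
(The value 0.89 < 1 shows this instance is not satisfied; fails in Ł∞ since a ⊗ a = max(0, 2a−1) ≠ a in general.)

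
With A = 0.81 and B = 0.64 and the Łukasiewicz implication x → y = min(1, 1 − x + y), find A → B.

A → B = min(1, 1 − 0.81 + 0.64) = min(1, 0.83) = 0.83
For comparison, the Gödel implication (1 if x ≤ y else y) would give 0.64.

0.83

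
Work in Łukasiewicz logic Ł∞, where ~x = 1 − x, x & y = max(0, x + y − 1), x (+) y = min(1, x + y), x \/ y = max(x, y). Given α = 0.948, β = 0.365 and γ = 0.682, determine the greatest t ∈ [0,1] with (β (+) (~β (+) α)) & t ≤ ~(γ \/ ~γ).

0.318

~β = 1 − 0.365 = 0.635
~β (+) α = min(1, 0.635 + 0.948) = min(1, 1.583) = 1.000
β (+) (~β (+) α) = min(1, 0.365 + 1.000) = min(1, 1.365) = 1.000
So the left factor is β (+) (~β (+) α) = 1.000.
~γ = 1 − 0.682 = 0.318
γ \/ ~γ = max(0.682, 0.318) = 0.682
~(γ \/ ~γ) = 1 − 0.682 = 0.318
So the right-hand bound is ~(γ \/ ~γ) = 0.318.
The residuum of the Łukasiewicz t-norm gives the supremum: min(1, 1 − 1.000 + 0.318).
1 − 1.000 + 0.318 = 0.318, so t = min(1, 0.318) = 0.318.
Check: 1.000 & 0.318 = max(0, 0.318) = 0.318 ≤ 0.318.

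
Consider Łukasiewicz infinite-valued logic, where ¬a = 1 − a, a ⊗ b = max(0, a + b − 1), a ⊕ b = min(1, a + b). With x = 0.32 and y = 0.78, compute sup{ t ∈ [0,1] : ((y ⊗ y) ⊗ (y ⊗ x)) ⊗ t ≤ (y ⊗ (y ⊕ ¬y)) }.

1.00

y ⊗ y = max(0, 0.78 + 0.78 − 1) = max(0, 0.56) = 0.56
y ⊗ x = max(0, 0.78 + 0.32 − 1) = max(0, 0.10) = 0.10
(y ⊗ y) ⊗ (y ⊗ x) = max(0, 0.56 + 0.10 − 1) = max(0, -0.34) = 0.00
So the left factor is (y ⊗ y) ⊗ (y ⊗ x) = 0.00.
¬y = 1 − 0.78 = 0.22
y ⊕ ¬y = min(1, 0.78 + 0.22) = min(1, 1.00) = 1.00
y ⊗ (y ⊕ ¬y) = max(0, 0.78 + 1.00 − 1) = max(0, 0.78) = 0.78
So the right-hand bound is y ⊗ (y ⊕ ¬y) = 0.78.
The residuum of the Łukasiewicz t-norm gives the supremum: min(1, 1 − 0.00 + 0.78).
1 − 0.00 + 0.78 = 1.78, so t = min(1, 1.78) = 1.00.
Check: 0.00 ⊗ 1.00 = max(0, 0.00) = 0.00 ≤ 0.78.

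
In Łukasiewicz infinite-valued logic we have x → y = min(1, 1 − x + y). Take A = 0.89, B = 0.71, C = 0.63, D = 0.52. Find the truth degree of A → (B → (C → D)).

C → D = min(1, 1 − 0.63 + 0.52) = min(1, 0.89) = 0.89
B → (C → D) = min(1, 1 − 0.71 + 0.89) = min(1, 1.18) = 1.00
A → (B → (C → D)) = min(1, 1 − 0.89 + 1.00) = min(1, 1.11) = 1.00

1.00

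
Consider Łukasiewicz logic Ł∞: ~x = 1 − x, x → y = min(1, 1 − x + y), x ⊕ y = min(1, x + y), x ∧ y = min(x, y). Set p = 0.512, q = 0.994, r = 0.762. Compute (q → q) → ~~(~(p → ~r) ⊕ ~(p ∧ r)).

q → q = min(1, 1 − 0.994 + 0.994) = min(1, 1.000) = 1.000
~r = 1 − 0.762 = 0.238
p → ~r = min(1, 1 − 0.512 + 0.238) = min(1, 0.726) = 0.726
~(p → ~r) = 1 − 0.726 = 0.274
p ∧ r = min(0.512, 0.762) = 0.512
~(p ∧ r) = 1 − 0.512 = 0.488
~(p → ~r) ⊕ ~(p ∧ r) = min(1, 0.274 + 0.488) = min(1, 0.762) = 0.762
~(~(p → ~r) ⊕ ~(p ∧ r)) = 1 − 0.762 = 0.238
~~(~(p → ~r) ⊕ ~(p ∧ r)) = 1 − 0.238 = 0.762
(q → q) → ~~(~(p → ~r) ⊕ ~(p ∧ r)) = min(1, 1 − 1.000 + 0.762) = min(1, 0.762) = 0.762

0.762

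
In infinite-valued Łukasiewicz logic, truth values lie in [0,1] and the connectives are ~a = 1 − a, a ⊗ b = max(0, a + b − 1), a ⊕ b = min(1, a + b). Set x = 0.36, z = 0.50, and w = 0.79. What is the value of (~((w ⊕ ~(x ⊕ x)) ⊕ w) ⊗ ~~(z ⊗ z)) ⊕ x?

0.36

x ⊕ x = min(1, 0.36 + 0.36) = min(1, 0.72) = 0.72
~(x ⊕ x) = 1 − 0.72 = 0.28
w ⊕ ~(x ⊕ x) = min(1, 0.79 + 0.28) = min(1, 1.07) = 1.00
(w ⊕ ~(x ⊕ x)) ⊕ w = min(1, 1.00 + 0.79) = min(1, 1.79) = 1.00
~((w ⊕ ~(x ⊕ x)) ⊕ w) = 1 − 1.00 = 0.00
z ⊗ z = max(0, 0.50 + 0.50 − 1) = max(0, 0.00) = 0.00
~(z ⊗ z) = 1 − 0.00 = 1.00
~~(z ⊗ z) = 1 − 1.00 = 0.00
~((w ⊕ ~(x ⊕ x)) ⊕ w) ⊗ ~~(z ⊗ z) = max(0, 0.00 + 0.00 − 1) = max(0, -1.00) = 0.00
(~((w ⊕ ~(x ⊕ x)) ⊕ w) ⊗ ~~(z ⊗ z)) ⊕ x = min(1, 0.00 + 0.36) = min(1, 0.36) = 0.36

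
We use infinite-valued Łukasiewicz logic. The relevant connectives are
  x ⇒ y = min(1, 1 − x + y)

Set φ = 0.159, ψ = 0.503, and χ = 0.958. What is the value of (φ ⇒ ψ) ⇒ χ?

φ ⇒ ψ = min(1, 1 − 0.159 + 0.503) = min(1, 1.344) = 1.000
(φ ⇒ ψ) ⇒ χ = min(1, 1 − 1.000 + 0.958) = min(1, 0.958) = 0.958

0.958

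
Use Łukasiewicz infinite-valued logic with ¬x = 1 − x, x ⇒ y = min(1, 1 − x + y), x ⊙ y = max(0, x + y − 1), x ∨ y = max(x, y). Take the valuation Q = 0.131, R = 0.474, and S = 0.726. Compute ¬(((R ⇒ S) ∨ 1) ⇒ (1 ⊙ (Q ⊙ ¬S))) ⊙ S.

R ⇒ S = min(1, 1 − 0.474 + 0.726) = min(1, 1.252) = 1.000
(R ⇒ S) ∨ 1 = max(1.000, 1.000) = 1.000
¬S = 1 − 0.726 = 0.274
Q ⊙ ¬S = max(0, 0.131 + 0.274 − 1) = max(0, -0.595) = 0.000
1 ⊙ (Q ⊙ ¬S) = max(0, 1.000 + 0.000 − 1) = max(0, 0.000) = 0.000
((R ⇒ S) ∨ 1) ⇒ (1 ⊙ (Q ⊙ ¬S)) = min(1, 1 − 1.000 + 0.000) = min(1, 0.000) = 0.000
¬(((R ⇒ S) ∨ 1) ⇒ (1 ⊙ (Q ⊙ ¬S))) = 1 − 0.000 = 1.000
¬(((R ⇒ S) ∨ 1) ⇒ (1 ⊙ (Q ⊙ ¬S))) ⊙ S = max(0, 1.000 + 0.726 − 1) = max(0, 0.726) = 0.726

0.726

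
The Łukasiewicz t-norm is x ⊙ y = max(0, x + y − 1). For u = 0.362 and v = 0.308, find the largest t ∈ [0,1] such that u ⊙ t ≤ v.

0.946

The residuum of the Łukasiewicz t-norm gives the supremum: min(1, 1 − 0.362 + 0.308).
1 − 0.362 + 0.308 = 0.946, so t = min(1, 0.946) = 0.946.
Check: 0.362 ⊙ 0.946 = max(0, 0.308) = 0.308 ≤ 0.308.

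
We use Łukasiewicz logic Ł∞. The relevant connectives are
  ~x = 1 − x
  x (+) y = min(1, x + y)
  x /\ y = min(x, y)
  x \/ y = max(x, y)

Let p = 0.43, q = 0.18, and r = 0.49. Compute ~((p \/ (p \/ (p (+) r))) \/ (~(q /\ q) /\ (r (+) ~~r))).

p (+) r = min(1, 0.43 + 0.49) = min(1, 0.92) = 0.92
p \/ (p (+) r) = max(0.43, 0.92) = 0.92
p \/ (p \/ (p (+) r)) = max(0.43, 0.92) = 0.92
q /\ q = min(0.18, 0.18) = 0.18
~(q /\ q) = 1 − 0.18 = 0.82
~r = 1 − 0.49 = 0.51
~~r = 1 − 0.51 = 0.49
r (+) ~~r = min(1, 0.49 + 0.49) = min(1, 0.98) = 0.98
~(q /\ q) /\ (r (+) ~~r) = min(0.82, 0.98) = 0.82
(p \/ (p \/ (p (+) r))) \/ (~(q /\ q) /\ (r (+) ~~r)) = max(0.92, 0.82) = 0.92
~((p \/ (p \/ (p (+) r))) \/ (~(q /\ q) /\ (r (+) ~~r))) = 1 − 0.92 = 0.08

0.08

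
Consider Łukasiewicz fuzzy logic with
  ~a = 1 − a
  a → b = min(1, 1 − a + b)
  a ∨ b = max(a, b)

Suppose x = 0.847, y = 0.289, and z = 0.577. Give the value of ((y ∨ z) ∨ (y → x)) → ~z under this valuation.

0.423

y ∨ z = max(0.289, 0.577) = 0.577
y → x = min(1, 1 − 0.289 + 0.847) = min(1, 1.558) = 1.000
(y ∨ z) ∨ (y → x) = max(0.577, 1.000) = 1.000
~z = 1 − 0.577 = 0.423
((y ∨ z) ∨ (y → x)) → ~z = min(1, 1 − 1.000 + 0.423) = min(1, 0.423) = 0.423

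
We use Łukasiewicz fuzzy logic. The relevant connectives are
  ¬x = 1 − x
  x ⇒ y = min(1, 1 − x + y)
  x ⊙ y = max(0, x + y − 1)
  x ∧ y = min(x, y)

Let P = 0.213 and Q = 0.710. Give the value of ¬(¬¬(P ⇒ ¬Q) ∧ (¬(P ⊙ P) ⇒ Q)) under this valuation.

0.290

¬Q = 1 − 0.710 = 0.290
P ⇒ ¬Q = min(1, 1 − 0.213 + 0.290) = min(1, 1.077) = 1.000
¬(P ⇒ ¬Q) = 1 − 1.000 = 0.000
¬¬(P ⇒ ¬Q) = 1 − 0.000 = 1.000
P ⊙ P = max(0, 0.213 + 0.213 − 1) = max(0, -0.574) = 0.000
¬(P ⊙ P) = 1 − 0.000 = 1.000
¬(P ⊙ P) ⇒ Q = min(1, 1 − 1.000 + 0.710) = min(1, 0.710) = 0.710
¬¬(P ⇒ ¬Q) ∧ (¬(P ⊙ P) ⇒ Q) = min(1.000, 0.710) = 0.710
¬(¬¬(P ⇒ ¬Q) ∧ (¬(P ⊙ P) ⇒ Q)) = 1 − 0.710 = 0.290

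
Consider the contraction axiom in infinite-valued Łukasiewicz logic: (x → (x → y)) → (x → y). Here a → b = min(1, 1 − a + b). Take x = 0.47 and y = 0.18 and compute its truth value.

x → y = min(1, 1 − 0.47 + 0.18) = min(1, 0.71) = 0.71
x → (x → y) = min(1, 1 − 0.47 + 0.71) = min(1, 1.24) = 1.00
(x → (x → y)) → (x → y) = min(1, 1 − 1.00 + 0.71) = min(1, 0.71) = 0.71
(The value 0.71 < 1 shows this instance is not satisfied; fails in Ł∞ (the t-norm is not idempotent).)

0.71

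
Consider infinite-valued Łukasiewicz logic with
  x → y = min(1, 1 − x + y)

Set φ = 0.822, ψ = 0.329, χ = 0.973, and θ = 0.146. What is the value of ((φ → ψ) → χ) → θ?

0.146

φ → ψ = min(1, 1 − 0.822 + 0.329) = min(1, 0.507) = 0.507
(φ → ψ) → χ = min(1, 1 − 0.507 + 0.973) = min(1, 1.466) = 1.000
((φ → ψ) → χ) → θ = min(1, 1 − 1.000 + 0.146) = min(1, 0.146) = 0.146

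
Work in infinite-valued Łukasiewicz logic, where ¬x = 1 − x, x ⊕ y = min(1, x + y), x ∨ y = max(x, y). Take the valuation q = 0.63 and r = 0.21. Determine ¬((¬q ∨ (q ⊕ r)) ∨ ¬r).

¬q = 1 − 0.63 = 0.37
q ⊕ r = min(1, 0.63 + 0.21) = min(1, 0.84) = 0.84
¬q ∨ (q ⊕ r) = max(0.37, 0.84) = 0.84
¬r = 1 − 0.21 = 0.79
(¬q ∨ (q ⊕ r)) ∨ ¬r = max(0.84, 0.79) = 0.84
¬((¬q ∨ (q ⊕ r)) ∨ ¬r) = 1 − 0.84 = 0.16

0.16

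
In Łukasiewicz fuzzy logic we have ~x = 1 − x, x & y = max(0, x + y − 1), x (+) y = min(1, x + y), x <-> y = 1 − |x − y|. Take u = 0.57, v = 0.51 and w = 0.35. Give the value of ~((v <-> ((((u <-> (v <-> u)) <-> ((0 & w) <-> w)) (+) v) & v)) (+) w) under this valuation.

v <-> u = 1 − |0.51 − 0.57| = 1 − 0.06 = 0.94
u <-> (v <-> u) = 1 − |0.57 − 0.94| = 1 − 0.37 = 0.63
0 & w = max(0, 0.00 + 0.35 − 1) = max(0, -0.65) = 0.00
(0 & w) <-> w = 1 − |0.00 − 0.35| = 1 − 0.35 = 0.65
(u <-> (v <-> u)) <-> ((0 & w) <-> w) = 1 − |0.63 − 0.65| = 1 − 0.02 = 0.98
((u <-> (v <-> u)) <-> ((0 & w) <-> w)) (+) v = min(1, 0.98 + 0.51) = min(1, 1.49) = 1.00
(((u <-> (v <-> u)) <-> ((0 & w) <-> w)) (+) v) & v = max(0, 1.00 + 0.51 − 1) = max(0, 0.51) = 0.51
v <-> ((((u <-> (v <-> u)) <-> ((0 & w) <-> w)) (+) v) & v) = 1 − |0.51 − 0.51| = 1 − 0.00 = 1.00
(v <-> ((((u <-> (v <-> u)) <-> ((0 & w) <-> w)) (+) v) & v)) (+) w = min(1, 1.00 + 0.35) = min(1, 1.35) = 1.00
~((v <-> ((((u <-> (v <-> u)) <-> ((0 & w) <-> w)) (+) v) & v)) (+) w) = 1 − 1.00 = 0.00

0.00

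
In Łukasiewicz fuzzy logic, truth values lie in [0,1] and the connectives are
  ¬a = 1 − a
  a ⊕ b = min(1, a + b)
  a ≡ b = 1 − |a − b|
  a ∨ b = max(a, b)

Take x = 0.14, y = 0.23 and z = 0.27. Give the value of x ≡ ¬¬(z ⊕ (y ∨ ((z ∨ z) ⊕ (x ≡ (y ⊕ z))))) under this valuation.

0.14

z ∨ z = max(0.27, 0.27) = 0.27
y ⊕ z = min(1, 0.23 + 0.27) = min(1, 0.50) = 0.50
x ≡ (y ⊕ z) = 1 − |0.14 − 0.50| = 1 − 0.36 = 0.64
(z ∨ z) ⊕ (x ≡ (y ⊕ z)) = min(1, 0.27 + 0.64) = min(1, 0.91) = 0.91
y ∨ ((z ∨ z) ⊕ (x ≡ (y ⊕ z))) = max(0.23, 0.91) = 0.91
z ⊕ (y ∨ ((z ∨ z) ⊕ (x ≡ (y ⊕ z)))) = min(1, 0.27 + 0.91) = min(1, 1.18) = 1.00
¬(z ⊕ (y ∨ ((z ∨ z) ⊕ (x ≡ (y ⊕ z))))) = 1 − 1.00 = 0.00
¬¬(z ⊕ (y ∨ ((z ∨ z) ⊕ (x ≡ (y ⊕ z))))) = 1 − 0.00 = 1.00
x ≡ ¬¬(z ⊕ (y ∨ ((z ∨ z) ⊕ (x ≡ (y ⊕ z))))) = 1 − |0.14 − 1.00| = 1 − 0.86 = 0.14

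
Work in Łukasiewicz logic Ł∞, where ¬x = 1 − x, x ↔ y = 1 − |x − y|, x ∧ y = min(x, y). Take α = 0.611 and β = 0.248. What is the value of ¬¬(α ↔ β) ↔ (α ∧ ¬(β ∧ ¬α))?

0.974

α ↔ β = 1 − |0.611 − 0.248| = 1 − 0.363 = 0.637
¬(α ↔ β) = 1 − 0.637 = 0.363
¬¬(α ↔ β) = 1 − 0.363 = 0.637
¬α = 1 − 0.611 = 0.389
β ∧ ¬α = min(0.248, 0.389) = 0.248
¬(β ∧ ¬α) = 1 − 0.248 = 0.752
α ∧ ¬(β ∧ ¬α) = min(0.611, 0.752) = 0.611
¬¬(α ↔ β) ↔ (α ∧ ¬(β ∧ ¬α)) = 1 − |0.637 − 0.611| = 1 − 0.026 = 0.974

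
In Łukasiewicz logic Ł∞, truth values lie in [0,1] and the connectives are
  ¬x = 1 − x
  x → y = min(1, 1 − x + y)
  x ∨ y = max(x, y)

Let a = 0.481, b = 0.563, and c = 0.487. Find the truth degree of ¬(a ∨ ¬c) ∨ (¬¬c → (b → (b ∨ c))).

¬c = 1 − 0.487 = 0.513
a ∨ ¬c = max(0.481, 0.513) = 0.513
¬(a ∨ ¬c) = 1 − 0.513 = 0.487
¬¬c = 1 − 0.513 = 0.487
b ∨ c = max(0.563, 0.487) = 0.563
b → (b ∨ c) = min(1, 1 − 0.563 + 0.563) = min(1, 1.000) = 1.000
¬¬c → (b → (b ∨ c)) = min(1, 1 − 0.487 + 1.000) = min(1, 1.513) = 1.000
¬(a ∨ ¬c) ∨ (¬¬c → (b → (b ∨ c))) = max(0.487, 1.000) = 1.000

1.000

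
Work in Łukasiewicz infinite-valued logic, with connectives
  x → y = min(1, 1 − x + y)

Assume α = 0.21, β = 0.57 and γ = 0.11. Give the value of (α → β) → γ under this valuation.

0.11

α → β = min(1, 1 − 0.21 + 0.57) = min(1, 1.36) = 1.00
(α → β) → γ = min(1, 1 − 1.00 + 0.11) = min(1, 0.11) = 0.11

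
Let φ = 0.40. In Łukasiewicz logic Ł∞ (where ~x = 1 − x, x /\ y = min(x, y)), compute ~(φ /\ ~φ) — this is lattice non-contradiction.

~φ = 1 − 0.40 = 0.60
φ /\ ~φ = min(0.40, 0.60) = 0.40
~(φ /\ ~φ) = 1 − 0.40 = 0.60
(The value 0.60 < 1 shows this instance is not satisfied; not a Ł∞-tautology — its value is 1 − min(a, 1−a).)

0.60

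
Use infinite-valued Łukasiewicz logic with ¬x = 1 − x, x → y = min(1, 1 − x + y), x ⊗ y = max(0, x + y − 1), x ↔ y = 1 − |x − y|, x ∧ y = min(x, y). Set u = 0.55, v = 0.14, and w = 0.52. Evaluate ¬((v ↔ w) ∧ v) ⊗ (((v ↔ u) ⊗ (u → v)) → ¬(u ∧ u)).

0.86

v ↔ w = 1 − |0.14 − 0.52| = 1 − 0.38 = 0.62
(v ↔ w) ∧ v = min(0.62, 0.14) = 0.14
¬((v ↔ w) ∧ v) = 1 − 0.14 = 0.86
v ↔ u = 1 − |0.14 − 0.55| = 1 − 0.41 = 0.59
u → v = min(1, 1 − 0.55 + 0.14) = min(1, 0.59) = 0.59
(v ↔ u) ⊗ (u → v) = max(0, 0.59 + 0.59 − 1) = max(0, 0.18) = 0.18
u ∧ u = min(0.55, 0.55) = 0.55
¬(u ∧ u) = 1 − 0.55 = 0.45
((v ↔ u) ⊗ (u → v)) → ¬(u ∧ u) = min(1, 1 − 0.18 + 0.45) = min(1, 1.27) = 1.00
¬((v ↔ w) ∧ v) ⊗ (((v ↔ u) ⊗ (u → v)) → ¬(u ∧ u)) = max(0, 0.86 + 1.00 − 1) = max(0, 0.86) = 0.86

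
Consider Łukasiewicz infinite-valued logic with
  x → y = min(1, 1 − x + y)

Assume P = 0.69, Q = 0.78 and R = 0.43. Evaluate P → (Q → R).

0.96

Q → R = min(1, 1 − 0.78 + 0.43) = min(1, 0.65) = 0.65
P → (Q → R) = min(1, 1 − 0.69 + 0.65) = min(1, 0.96) = 0.96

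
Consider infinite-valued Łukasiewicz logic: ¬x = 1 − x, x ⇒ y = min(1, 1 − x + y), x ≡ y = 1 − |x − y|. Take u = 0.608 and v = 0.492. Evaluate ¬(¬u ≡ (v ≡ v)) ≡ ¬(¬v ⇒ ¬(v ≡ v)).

¬u = 1 − 0.608 = 0.392
v ≡ v = 1 − |0.492 − 0.492| = 1 − 0.000 = 1.000
¬u ≡ (v ≡ v) = 1 − |0.392 − 1.000| = 1 − 0.608 = 0.392
¬(¬u ≡ (v ≡ v)) = 1 − 0.392 = 0.608
¬v = 1 − 0.492 = 0.508
¬(v ≡ v) = 1 − 1.000 = 0.000
¬v ⇒ ¬(v ≡ v) = min(1, 1 − 0.508 + 0.000) = min(1, 0.492) = 0.492
¬(¬v ⇒ ¬(v ≡ v)) = 1 − 0.492 = 0.508
¬(¬u ≡ (v ≡ v)) ≡ ¬(¬v ⇒ ¬(v ≡ v)) = 1 − |0.608 − 0.508| = 1 − 0.100 = 0.900

0.900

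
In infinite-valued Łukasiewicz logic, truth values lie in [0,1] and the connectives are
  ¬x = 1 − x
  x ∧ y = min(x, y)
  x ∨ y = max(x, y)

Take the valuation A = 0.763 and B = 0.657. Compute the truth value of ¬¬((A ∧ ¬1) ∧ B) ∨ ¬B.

0.343

¬1 = 1 − 1.000 = 0.000
A ∧ ¬1 = min(0.763, 0.000) = 0.000
(A ∧ ¬1) ∧ B = min(0.000, 0.657) = 0.000
¬((A ∧ ¬1) ∧ B) = 1 − 0.000 = 1.000
¬¬((A ∧ ¬1) ∧ B) = 1 − 1.000 = 0.000
¬B = 1 − 0.657 = 0.343
¬¬((A ∧ ¬1) ∧ B) ∨ ¬B = max(0.000, 0.343) = 0.343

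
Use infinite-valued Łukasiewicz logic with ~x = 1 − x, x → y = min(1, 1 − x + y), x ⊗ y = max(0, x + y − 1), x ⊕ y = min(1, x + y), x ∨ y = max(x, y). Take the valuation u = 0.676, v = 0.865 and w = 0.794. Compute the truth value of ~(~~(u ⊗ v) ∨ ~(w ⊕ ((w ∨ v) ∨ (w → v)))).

u ⊗ v = max(0, 0.676 + 0.865 − 1) = max(0, 0.541) = 0.541
~(u ⊗ v) = 1 − 0.541 = 0.459
~~(u ⊗ v) = 1 − 0.459 = 0.541
w ∨ v = max(0.794, 0.865) = 0.865
w → v = min(1, 1 − 0.794 + 0.865) = min(1, 1.071) = 1.000
(w ∨ v) ∨ (w → v) = max(0.865, 1.000) = 1.000
w ⊕ ((w ∨ v) ∨ (w → v)) = min(1, 0.794 + 1.000) = min(1, 1.794) = 1.000
~(w ⊕ ((w ∨ v) ∨ (w → v))) = 1 − 1.000 = 0.000
~~(u ⊗ v) ∨ ~(w ⊕ ((w ∨ v) ∨ (w → v))) = max(0.541, 0.000) = 0.541
~(~~(u ⊗ v) ∨ ~(w ⊕ ((w ∨ v) ∨ (w → v)))) = 1 − 0.541 = 0.459

0.459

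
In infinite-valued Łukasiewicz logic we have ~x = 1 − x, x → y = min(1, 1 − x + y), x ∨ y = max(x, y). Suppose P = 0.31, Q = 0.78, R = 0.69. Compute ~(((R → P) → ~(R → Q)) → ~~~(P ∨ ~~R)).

0.07

R → P = min(1, 1 − 0.69 + 0.31) = min(1, 0.62) = 0.62
R → Q = min(1, 1 − 0.69 + 0.78) = min(1, 1.09) = 1.00
~(R → Q) = 1 − 1.00 = 0.00
(R → P) → ~(R → Q) = min(1, 1 − 0.62 + 0.00) = min(1, 0.38) = 0.38
~R = 1 − 0.69 = 0.31
~~R = 1 − 0.31 = 0.69
P ∨ ~~R = max(0.31, 0.69) = 0.69
~(P ∨ ~~R) = 1 − 0.69 = 0.31
~~(P ∨ ~~R) = 1 − 0.31 = 0.69
~~~(P ∨ ~~R) = 1 − 0.69 = 0.31
((R → P) → ~(R → Q)) → ~~~(P ∨ ~~R) = min(1, 1 − 0.38 + 0.31) = min(1, 0.93) = 0.93
~(((R → P) → ~(R → Q)) → ~~~(P ∨ ~~R)) = 1 − 0.93 = 0.07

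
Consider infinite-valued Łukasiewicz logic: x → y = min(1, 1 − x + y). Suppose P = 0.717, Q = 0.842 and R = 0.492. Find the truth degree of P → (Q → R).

Q → R = min(1, 1 − 0.842 + 0.492) = min(1, 0.650) = 0.650
P → (Q → R) = min(1, 1 − 0.717 + 0.650) = min(1, 0.933) = 0.933

0.933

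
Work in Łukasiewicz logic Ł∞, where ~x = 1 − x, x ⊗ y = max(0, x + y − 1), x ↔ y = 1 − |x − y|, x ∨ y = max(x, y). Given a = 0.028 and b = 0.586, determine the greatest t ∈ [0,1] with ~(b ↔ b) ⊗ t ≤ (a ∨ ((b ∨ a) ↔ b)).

b ↔ b = 1 − |0.586 − 0.586| = 1 − 0.000 = 1.000
~(b ↔ b) = 1 − 1.000 = 0.000
So the left factor is ~(b ↔ b) = 0.000.
b ∨ a = max(0.586, 0.028) = 0.586
(b ∨ a) ↔ b = 1 − |0.586 − 0.586| = 1 − 0.000 = 1.000
a ∨ ((b ∨ a) ↔ b) = max(0.028, 1.000) = 1.000
So the right-hand bound is a ∨ ((b ∨ a) ↔ b) = 1.000.
The residuum of the Łukasiewicz t-norm gives the supremum: min(1, 1 − 0.000 + 1.000).
1 − 0.000 + 1.000 = 2.000, so t = min(1, 2.000) = 1.000.
Check: 0.000 ⊗ 1.000 = max(0, 0.000) = 0.000 ≤ 1.000.

1.000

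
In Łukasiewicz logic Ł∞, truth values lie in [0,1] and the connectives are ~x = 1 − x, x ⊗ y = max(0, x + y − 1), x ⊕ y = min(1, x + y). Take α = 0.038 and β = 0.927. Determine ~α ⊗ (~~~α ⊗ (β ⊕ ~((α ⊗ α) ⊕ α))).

0.924

~α = 1 − 0.038 = 0.962
~~α = 1 − 0.962 = 0.038
~~~α = 1 − 0.038 = 0.962
α ⊗ α = max(0, 0.038 + 0.038 − 1) = max(0, -0.924) = 0.000
(α ⊗ α) ⊕ α = min(1, 0.000 + 0.038) = min(1, 0.038) = 0.038
~((α ⊗ α) ⊕ α) = 1 − 0.038 = 0.962
β ⊕ ~((α ⊗ α) ⊕ α) = min(1, 0.927 + 0.962) = min(1, 1.889) = 1.000
~~~α ⊗ (β ⊕ ~((α ⊗ α) ⊕ α)) = max(0, 0.962 + 1.000 − 1) = max(0, 0.962) = 0.962
~α ⊗ (~~~α ⊗ (β ⊕ ~((α ⊗ α) ⊕ α))) = max(0, 0.962 + 0.962 − 1) = max(0, 0.924) = 0.924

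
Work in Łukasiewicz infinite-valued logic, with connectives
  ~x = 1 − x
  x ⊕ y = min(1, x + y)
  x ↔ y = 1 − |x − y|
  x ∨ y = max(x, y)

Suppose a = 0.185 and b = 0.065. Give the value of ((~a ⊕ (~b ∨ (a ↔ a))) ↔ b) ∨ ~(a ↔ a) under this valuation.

~a = 1 − 0.185 = 0.815
~b = 1 − 0.065 = 0.935
a ↔ a = 1 − |0.185 − 0.185| = 1 − 0.000 = 1.000
~b ∨ (a ↔ a) = max(0.935, 1.000) = 1.000
~a ⊕ (~b ∨ (a ↔ a)) = min(1, 0.815 + 1.000) = min(1, 1.815) = 1.000
(~a ⊕ (~b ∨ (a ↔ a))) ↔ b = 1 − |1.000 − 0.065| = 1 − 0.935 = 0.065
~(a ↔ a) = 1 − 1.000 = 0.000
((~a ⊕ (~b ∨ (a ↔ a))) ↔ b) ∨ ~(a ↔ a) = max(0.065, 0.000) = 0.065

0.065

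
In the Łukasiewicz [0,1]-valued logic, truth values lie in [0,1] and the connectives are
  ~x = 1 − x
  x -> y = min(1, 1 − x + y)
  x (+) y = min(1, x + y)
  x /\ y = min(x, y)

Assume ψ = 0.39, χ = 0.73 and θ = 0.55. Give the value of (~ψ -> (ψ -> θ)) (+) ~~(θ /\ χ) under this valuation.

1.00

~ψ = 1 − 0.39 = 0.61
ψ -> θ = min(1, 1 − 0.39 + 0.55) = min(1, 1.16) = 1.00
~ψ -> (ψ -> θ) = min(1, 1 − 0.61 + 1.00) = min(1, 1.39) = 1.00
θ /\ χ = min(0.55, 0.73) = 0.55
~(θ /\ χ) = 1 − 0.55 = 0.45
~~(θ /\ χ) = 1 − 0.45 = 0.55
(~ψ -> (ψ -> θ)) (+) ~~(θ /\ χ) = min(1, 1.00 + 0.55) = min(1, 1.55) = 1.00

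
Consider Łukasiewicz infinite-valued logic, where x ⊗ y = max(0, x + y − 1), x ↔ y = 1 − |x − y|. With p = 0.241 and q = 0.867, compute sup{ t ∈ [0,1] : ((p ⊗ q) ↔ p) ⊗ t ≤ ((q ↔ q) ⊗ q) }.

1.000

p ⊗ q = max(0, 0.241 + 0.867 − 1) = max(0, 0.108) = 0.108
(p ⊗ q) ↔ p = 1 − |0.108 − 0.241| = 1 − 0.133 = 0.867
So the left factor is (p ⊗ q) ↔ p = 0.867.
q ↔ q = 1 − |0.867 − 0.867| = 1 − 0.000 = 1.000
(q ↔ q) ⊗ q = max(0, 1.000 + 0.867 − 1) = max(0, 0.867) = 0.867
So the right-hand bound is (q ↔ q) ⊗ q = 0.867.
The residuum of the Łukasiewicz t-norm gives the supremum: min(1, 1 − 0.867 + 0.867).
1 − 0.867 + 0.867 = 1.000, so t = min(1, 1.000) = 1.000.
Check: 0.867 ⊗ 1.000 = max(0, 0.867) = 0.867 ≤ 0.867.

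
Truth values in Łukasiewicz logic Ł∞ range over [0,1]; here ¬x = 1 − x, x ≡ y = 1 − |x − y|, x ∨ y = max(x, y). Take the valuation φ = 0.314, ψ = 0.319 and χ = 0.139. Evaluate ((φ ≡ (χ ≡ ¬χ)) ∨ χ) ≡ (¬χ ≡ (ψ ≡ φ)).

0.902

¬χ = 1 − 0.139 = 0.861
χ ≡ ¬χ = 1 − |0.139 − 0.861| = 1 − 0.722 = 0.278
φ ≡ (χ ≡ ¬χ) = 1 − |0.314 − 0.278| = 1 − 0.036 = 0.964
(φ ≡ (χ ≡ ¬χ)) ∨ χ = max(0.964, 0.139) = 0.964
ψ ≡ φ = 1 − |0.319 − 0.314| = 1 − 0.005 = 0.995
¬χ ≡ (ψ ≡ φ) = 1 − |0.861 − 0.995| = 1 − 0.134 = 0.866
((φ ≡ (χ ≡ ¬χ)) ∨ χ) ≡ (¬χ ≡ (ψ ≡ φ)) = 1 − |0.964 − 0.866| = 1 − 0.098 = 0.902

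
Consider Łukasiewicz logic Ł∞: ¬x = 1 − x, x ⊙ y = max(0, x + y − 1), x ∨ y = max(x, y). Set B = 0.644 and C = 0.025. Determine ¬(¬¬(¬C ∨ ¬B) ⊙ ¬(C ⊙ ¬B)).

¬C = 1 − 0.025 = 0.975
¬B = 1 − 0.644 = 0.356
¬C ∨ ¬B = max(0.975, 0.356) = 0.975
¬(¬C ∨ ¬B) = 1 − 0.975 = 0.025
¬¬(¬C ∨ ¬B) = 1 − 0.025 = 0.975
C ⊙ ¬B = max(0, 0.025 + 0.356 − 1) = max(0, -0.619) = 0.000
¬(C ⊙ ¬B) = 1 − 0.000 = 1.000
¬¬(¬C ∨ ¬B) ⊙ ¬(C ⊙ ¬B) = max(0, 0.975 + 1.000 − 1) = max(0, 0.975) = 0.975
¬(¬¬(¬C ∨ ¬B) ⊙ ¬(C ⊙ ¬B)) = 1 − 0.975 = 0.025

0.025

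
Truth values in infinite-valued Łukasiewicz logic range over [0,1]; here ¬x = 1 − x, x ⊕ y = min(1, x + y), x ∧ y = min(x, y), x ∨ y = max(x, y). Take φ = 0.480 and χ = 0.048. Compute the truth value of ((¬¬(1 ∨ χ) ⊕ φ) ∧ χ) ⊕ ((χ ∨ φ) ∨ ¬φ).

0.568

1 ∨ χ = max(1.000, 0.048) = 1.000
¬(1 ∨ χ) = 1 − 1.000 = 0.000
¬¬(1 ∨ χ) = 1 − 0.000 = 1.000
¬¬(1 ∨ χ) ⊕ φ = min(1, 1.000 + 0.480) = min(1, 1.480) = 1.000
(¬¬(1 ∨ χ) ⊕ φ) ∧ χ = min(1.000, 0.048) = 0.048
χ ∨ φ = max(0.048, 0.480) = 0.480
¬φ = 1 − 0.480 = 0.520
(χ ∨ φ) ∨ ¬φ = max(0.480, 0.520) = 0.520
((¬¬(1 ∨ χ) ⊕ φ) ∧ χ) ⊕ ((χ ∨ φ) ∨ ¬φ) = min(1, 0.048 + 0.520) = min(1, 0.568) = 0.568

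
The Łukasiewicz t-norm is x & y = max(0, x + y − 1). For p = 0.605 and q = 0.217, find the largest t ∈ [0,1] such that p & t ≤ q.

The residuum of the Łukasiewicz t-norm gives the supremum: min(1, 1 − 0.605 + 0.217).
1 − 0.605 + 0.217 = 0.612, so t = min(1, 0.612) = 0.612.
Check: 0.605 & 0.612 = max(0, 0.217) = 0.217 ≤ 0.217.

0.612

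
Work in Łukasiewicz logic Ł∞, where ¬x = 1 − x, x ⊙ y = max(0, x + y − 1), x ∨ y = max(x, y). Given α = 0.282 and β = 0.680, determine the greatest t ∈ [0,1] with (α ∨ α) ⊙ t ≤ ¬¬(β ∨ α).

1.000

α ∨ α = max(0.282, 0.282) = 0.282
So the left factor is α ∨ α = 0.282.
β ∨ α = max(0.680, 0.282) = 0.680
¬(β ∨ α) = 1 − 0.680 = 0.320
¬¬(β ∨ α) = 1 − 0.320 = 0.680
So the right-hand bound is ¬¬(β ∨ α) = 0.680.
The residuum of the Łukasiewicz t-norm gives the supremum: min(1, 1 − 0.282 + 0.680).
1 − 0.282 + 0.680 = 1.398, so t = min(1, 1.398) = 1.000.
Check: 0.282 ⊙ 1.000 = max(0, 0.282) = 0.282 ≤ 0.680.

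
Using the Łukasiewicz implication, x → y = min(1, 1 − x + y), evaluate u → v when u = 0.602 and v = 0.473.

0.871

u → v = min(1, 1 − 0.602 + 0.473) = min(1, 0.871) = 0.871
For comparison, the Gödel implication (1 if x ≤ y else y) would give 0.473.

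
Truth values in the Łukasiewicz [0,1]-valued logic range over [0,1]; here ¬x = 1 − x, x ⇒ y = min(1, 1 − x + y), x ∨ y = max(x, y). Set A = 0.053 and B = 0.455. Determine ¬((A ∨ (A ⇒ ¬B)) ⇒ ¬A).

¬B = 1 − 0.455 = 0.545
A ⇒ ¬B = min(1, 1 − 0.053 + 0.545) = min(1, 1.492) = 1.000
A ∨ (A ⇒ ¬B) = max(0.053, 1.000) = 1.000
¬A = 1 − 0.053 = 0.947
(A ∨ (A ⇒ ¬B)) ⇒ ¬A = min(1, 1 − 1.000 + 0.947) = min(1, 0.947) = 0.947
¬((A ∨ (A ⇒ ¬B)) ⇒ ¬A) = 1 − 0.947 = 0.053

0.053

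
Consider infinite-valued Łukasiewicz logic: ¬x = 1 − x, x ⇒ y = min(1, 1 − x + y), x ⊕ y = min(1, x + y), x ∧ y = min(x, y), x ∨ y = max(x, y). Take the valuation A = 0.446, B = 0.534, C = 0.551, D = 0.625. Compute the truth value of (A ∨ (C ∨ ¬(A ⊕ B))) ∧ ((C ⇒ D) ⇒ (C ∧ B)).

0.534

A ⊕ B = min(1, 0.446 + 0.534) = min(1, 0.980) = 0.980
¬(A ⊕ B) = 1 − 0.980 = 0.020
C ∨ ¬(A ⊕ B) = max(0.551, 0.020) = 0.551
A ∨ (C ∨ ¬(A ⊕ B)) = max(0.446, 0.551) = 0.551
C ⇒ D = min(1, 1 − 0.551 + 0.625) = min(1, 1.074) = 1.000
C ∧ B = min(0.551, 0.534) = 0.534
(C ⇒ D) ⇒ (C ∧ B) = min(1, 1 − 1.000 + 0.534) = min(1, 0.534) = 0.534
(A ∨ (C ∨ ¬(A ⊕ B))) ∧ ((C ⇒ D) ⇒ (C ∧ B)) = min(0.551, 0.534) = 0.534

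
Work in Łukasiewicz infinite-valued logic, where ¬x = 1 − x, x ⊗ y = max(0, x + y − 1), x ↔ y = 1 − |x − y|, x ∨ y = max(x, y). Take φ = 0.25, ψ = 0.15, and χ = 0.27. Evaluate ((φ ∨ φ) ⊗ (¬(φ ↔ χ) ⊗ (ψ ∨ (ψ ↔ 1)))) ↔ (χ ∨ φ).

φ ∨ φ = max(0.25, 0.25) = 0.25
φ ↔ χ = 1 − |0.25 − 0.27| = 1 − 0.02 = 0.98
¬(φ ↔ χ) = 1 − 0.98 = 0.02
ψ ↔ 1 = 1 − |0.15 − 1.00| = 1 − 0.85 = 0.15
ψ ∨ (ψ ↔ 1) = max(0.15, 0.15) = 0.15
¬(φ ↔ χ) ⊗ (ψ ∨ (ψ ↔ 1)) = max(0, 0.02 + 0.15 − 1) = max(0, -0.83) = 0.00
(φ ∨ φ) ⊗ (¬(φ ↔ χ) ⊗ (ψ ∨ (ψ ↔ 1))) = max(0, 0.25 + 0.00 − 1) = max(0, -0.75) = 0.00
χ ∨ φ = max(0.27, 0.25) = 0.27
((φ ∨ φ) ⊗ (¬(φ ↔ χ) ⊗ (ψ ∨ (ψ ↔ 1)))) ↔ (χ ∨ φ) = 1 − |0.00 − 0.27| = 1 − 0.27 = 0.73

0.73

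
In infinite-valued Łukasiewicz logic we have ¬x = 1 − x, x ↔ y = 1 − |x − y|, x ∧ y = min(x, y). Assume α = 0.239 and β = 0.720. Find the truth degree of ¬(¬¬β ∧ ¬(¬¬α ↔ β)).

¬β = 1 − 0.720 = 0.280
¬¬β = 1 − 0.280 = 0.720
¬α = 1 − 0.239 = 0.761
¬¬α = 1 − 0.761 = 0.239
¬¬α ↔ β = 1 − |0.239 − 0.720| = 1 − 0.481 = 0.519
¬(¬¬α ↔ β) = 1 − 0.519 = 0.481
¬¬β ∧ ¬(¬¬α ↔ β) = min(0.720, 0.481) = 0.481
¬(¬¬β ∧ ¬(¬¬α ↔ β)) = 1 − 0.481 = 0.519

0.519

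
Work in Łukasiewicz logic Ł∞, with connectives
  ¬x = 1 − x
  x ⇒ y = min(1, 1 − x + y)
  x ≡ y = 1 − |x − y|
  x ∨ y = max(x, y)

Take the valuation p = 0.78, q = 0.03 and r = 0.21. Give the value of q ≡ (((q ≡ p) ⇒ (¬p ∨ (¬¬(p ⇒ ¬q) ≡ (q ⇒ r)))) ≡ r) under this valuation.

0.82

q ≡ p = 1 − |0.03 − 0.78| = 1 − 0.75 = 0.25
¬p = 1 − 0.78 = 0.22
¬q = 1 − 0.03 = 0.97
p ⇒ ¬q = min(1, 1 − 0.78 + 0.97) = min(1, 1.19) = 1.00
¬(p ⇒ ¬q) = 1 − 1.00 = 0.00
¬¬(p ⇒ ¬q) = 1 − 0.00 = 1.00
q ⇒ r = min(1, 1 − 0.03 + 0.21) = min(1, 1.18) = 1.00
¬¬(p ⇒ ¬q) ≡ (q ⇒ r) = 1 − |1.00 − 1.00| = 1 − 0.00 = 1.00
¬p ∨ (¬¬(p ⇒ ¬q) ≡ (q ⇒ r)) = max(0.22, 1.00) = 1.00
(q ≡ p) ⇒ (¬p ∨ (¬¬(p ⇒ ¬q) ≡ (q ⇒ r))) = min(1, 1 − 0.25 + 1.00) = min(1, 1.75) = 1.00
((q ≡ p) ⇒ (¬p ∨ (¬¬(p ⇒ ¬q) ≡ (q ⇒ r)))) ≡ r = 1 − |1.00 − 0.21| = 1 − 0.79 = 0.21
q ≡ (((q ≡ p) ⇒ (¬p ∨ (¬¬(p ⇒ ¬q) ≡ (q ⇒ r)))) ≡ r) = 1 − |0.03 − 0.21| = 1 − 0.18 = 0.82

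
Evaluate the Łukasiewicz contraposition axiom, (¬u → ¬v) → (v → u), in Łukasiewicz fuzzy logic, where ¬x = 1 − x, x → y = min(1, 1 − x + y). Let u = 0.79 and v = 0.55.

¬u = 1 − 0.79 = 0.21
¬v = 1 − 0.55 = 0.45
¬u → ¬v = min(1, 1 − 0.21 + 0.45) = min(1, 1.24) = 1.00
v → u = min(1, 1 − 0.55 + 0.79) = min(1, 1.24) = 1.00
(¬u → ¬v) → (v → u) = min(1, 1 − 1.00 + 1.00) = min(1, 1.00) = 1.00
(As expected: an axiom of Ł∞, always 1.)

1.00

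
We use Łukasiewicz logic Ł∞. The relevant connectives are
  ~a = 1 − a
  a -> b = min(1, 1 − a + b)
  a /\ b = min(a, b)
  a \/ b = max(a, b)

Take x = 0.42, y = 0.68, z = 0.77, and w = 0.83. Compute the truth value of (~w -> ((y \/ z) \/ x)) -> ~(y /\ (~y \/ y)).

~w = 1 − 0.83 = 0.17
y \/ z = max(0.68, 0.77) = 0.77
(y \/ z) \/ x = max(0.77, 0.42) = 0.77
~w -> ((y \/ z) \/ x) = min(1, 1 − 0.17 + 0.77) = min(1, 1.60) = 1.00
~y = 1 − 0.68 = 0.32
~y \/ y = max(0.32, 0.68) = 0.68
y /\ (~y \/ y) = min(0.68, 0.68) = 0.68
~(y /\ (~y \/ y)) = 1 − 0.68 = 0.32
(~w -> ((y \/ z) \/ x)) -> ~(y /\ (~y \/ y)) = min(1, 1 − 1.00 + 0.32) = min(1, 0.32) = 0.32

0.32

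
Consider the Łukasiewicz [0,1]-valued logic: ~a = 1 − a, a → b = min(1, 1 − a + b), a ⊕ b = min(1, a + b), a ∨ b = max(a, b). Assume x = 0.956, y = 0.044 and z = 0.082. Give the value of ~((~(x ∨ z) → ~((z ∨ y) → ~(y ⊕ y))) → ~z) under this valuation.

x ∨ z = max(0.956, 0.082) = 0.956
~(x ∨ z) = 1 − 0.956 = 0.044
z ∨ y = max(0.082, 0.044) = 0.082
y ⊕ y = min(1, 0.044 + 0.044) = min(1, 0.088) = 0.088
~(y ⊕ y) = 1 − 0.088 = 0.912
(z ∨ y) → ~(y ⊕ y) = min(1, 1 − 0.082 + 0.912) = min(1, 1.830) = 1.000
~((z ∨ y) → ~(y ⊕ y)) = 1 − 1.000 = 0.000
~(x ∨ z) → ~((z ∨ y) → ~(y ⊕ y)) = min(1, 1 − 0.044 + 0.000) = min(1, 0.956) = 0.956
~z = 1 − 0.082 = 0.918
(~(x ∨ z) → ~((z ∨ y) → ~(y ⊕ y))) → ~z = min(1, 1 − 0.956 + 0.918) = min(1, 0.962) = 0.962
~((~(x ∨ z) → ~((z ∨ y) → ~(y ⊕ y))) → ~z) = 1 − 0.962 = 0.038

0.038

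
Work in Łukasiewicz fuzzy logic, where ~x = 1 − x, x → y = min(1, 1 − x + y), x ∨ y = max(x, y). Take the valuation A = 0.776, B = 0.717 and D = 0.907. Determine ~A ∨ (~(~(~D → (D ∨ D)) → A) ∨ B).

~A = 1 − 0.776 = 0.224
~D = 1 − 0.907 = 0.093
D ∨ D = max(0.907, 0.907) = 0.907
~D → (D ∨ D) = min(1, 1 − 0.093 + 0.907) = min(1, 1.814) = 1.000
~(~D → (D ∨ D)) = 1 − 1.000 = 0.000
~(~D → (D ∨ D)) → A = min(1, 1 − 0.000 + 0.776) = min(1, 1.776) = 1.000
~(~(~D → (D ∨ D)) → A) = 1 − 1.000 = 0.000
~(~(~D → (D ∨ D)) → A) ∨ B = max(0.000, 0.717) = 0.717
~A ∨ (~(~(~D → (D ∨ D)) → A) ∨ B) = max(0.224, 0.717) = 0.717

0.717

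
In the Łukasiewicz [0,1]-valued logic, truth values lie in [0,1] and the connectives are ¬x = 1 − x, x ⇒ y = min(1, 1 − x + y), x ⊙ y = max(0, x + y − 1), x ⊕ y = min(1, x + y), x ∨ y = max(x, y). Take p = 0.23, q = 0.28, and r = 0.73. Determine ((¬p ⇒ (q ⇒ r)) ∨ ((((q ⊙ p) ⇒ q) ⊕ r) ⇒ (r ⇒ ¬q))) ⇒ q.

0.28

¬p = 1 − 0.23 = 0.77
q ⇒ r = min(1, 1 − 0.28 + 0.73) = min(1, 1.45) = 1.00
¬p ⇒ (q ⇒ r) = min(1, 1 − 0.77 + 1.00) = min(1, 1.23) = 1.00
q ⊙ p = max(0, 0.28 + 0.23 − 1) = max(0, -0.49) = 0.00
(q ⊙ p) ⇒ q = min(1, 1 − 0.00 + 0.28) = min(1, 1.28) = 1.00
((q ⊙ p) ⇒ q) ⊕ r = min(1, 1.00 + 0.73) = min(1, 1.73) = 1.00
¬q = 1 − 0.28 = 0.72
r ⇒ ¬q = min(1, 1 − 0.73 + 0.72) = min(1, 0.99) = 0.99
(((q ⊙ p) ⇒ q) ⊕ r) ⇒ (r ⇒ ¬q) = min(1, 1 − 1.00 + 0.99) = min(1, 0.99) = 0.99
(¬p ⇒ (q ⇒ r)) ∨ ((((q ⊙ p) ⇒ q) ⊕ r) ⇒ (r ⇒ ¬q)) = max(1.00, 0.99) = 1.00
((¬p ⇒ (q ⇒ r)) ∨ ((((q ⊙ p) ⇒ q) ⊕ r) ⇒ (r ⇒ ¬q))) ⇒ q = min(1, 1 − 1.00 + 0.28) = min(1, 0.28) = 0.28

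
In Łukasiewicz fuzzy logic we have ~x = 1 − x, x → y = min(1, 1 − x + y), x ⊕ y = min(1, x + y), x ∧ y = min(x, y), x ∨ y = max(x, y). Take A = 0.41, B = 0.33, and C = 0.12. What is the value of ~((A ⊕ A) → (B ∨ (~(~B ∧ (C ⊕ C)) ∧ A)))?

0.41

A ⊕ A = min(1, 0.41 + 0.41) = min(1, 0.82) = 0.82
~B = 1 − 0.33 = 0.67
C ⊕ C = min(1, 0.12 + 0.12) = min(1, 0.24) = 0.24
~B ∧ (C ⊕ C) = min(0.67, 0.24) = 0.24
~(~B ∧ (C ⊕ C)) = 1 − 0.24 = 0.76
~(~B ∧ (C ⊕ C)) ∧ A = min(0.76, 0.41) = 0.41
B ∨ (~(~B ∧ (C ⊕ C)) ∧ A) = max(0.33, 0.41) = 0.41
(A ⊕ A) → (B ∨ (~(~B ∧ (C ⊕ C)) ∧ A)) = min(1, 1 − 0.82 + 0.41) = min(1, 0.59) = 0.59
~((A ⊕ A) → (B ∨ (~(~B ∧ (C ⊕ C)) ∧ A))) = 1 − 0.59 = 0.41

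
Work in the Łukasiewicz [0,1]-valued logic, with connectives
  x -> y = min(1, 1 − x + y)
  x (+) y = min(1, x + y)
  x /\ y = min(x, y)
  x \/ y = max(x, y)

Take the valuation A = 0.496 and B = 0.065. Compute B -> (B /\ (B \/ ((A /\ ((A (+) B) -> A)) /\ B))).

A (+) B = min(1, 0.496 + 0.065) = min(1, 0.561) = 0.561
(A (+) B) -> A = min(1, 1 − 0.561 + 0.496) = min(1, 0.935) = 0.935
A /\ ((A (+) B) -> A) = min(0.496, 0.935) = 0.496
(A /\ ((A (+) B) -> A)) /\ B = min(0.496, 0.065) = 0.065
B \/ ((A /\ ((A (+) B) -> A)) /\ B) = max(0.065, 0.065) = 0.065
B /\ (B \/ ((A /\ ((A (+) B) -> A)) /\ B)) = min(0.065, 0.065) = 0.065
B -> (B /\ (B \/ ((A /\ ((A (+) B) -> A)) /\ B))) = min(1, 1 − 0.065 + 0.065) = min(1, 1.000) = 1.000

1.000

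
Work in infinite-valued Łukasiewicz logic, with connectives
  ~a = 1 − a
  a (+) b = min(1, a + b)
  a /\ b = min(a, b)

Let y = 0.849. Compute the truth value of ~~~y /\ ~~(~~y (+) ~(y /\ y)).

0.151

~y = 1 − 0.849 = 0.151
~~y = 1 − 0.151 = 0.849
~~~y = 1 − 0.849 = 0.151
y /\ y = min(0.849, 0.849) = 0.849
~(y /\ y) = 1 − 0.849 = 0.151
~~y (+) ~(y /\ y) = min(1, 0.849 + 0.151) = min(1, 1.000) = 1.000
~(~~y (+) ~(y /\ y)) = 1 − 1.000 = 0.000
~~(~~y (+) ~(y /\ y)) = 1 − 0.000 = 1.000
~~~y /\ ~~(~~y (+) ~(y /\ y)) = min(0.151, 1.000) = 0.151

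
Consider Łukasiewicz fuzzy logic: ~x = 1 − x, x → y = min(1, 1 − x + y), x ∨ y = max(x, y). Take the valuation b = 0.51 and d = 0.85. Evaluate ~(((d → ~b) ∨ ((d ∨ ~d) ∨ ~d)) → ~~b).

~b = 1 − 0.51 = 0.49
d → ~b = min(1, 1 − 0.85 + 0.49) = min(1, 0.64) = 0.64
~d = 1 − 0.85 = 0.15
d ∨ ~d = max(0.85, 0.15) = 0.85
(d ∨ ~d) ∨ ~d = max(0.85, 0.15) = 0.85
(d → ~b) ∨ ((d ∨ ~d) ∨ ~d) = max(0.64, 0.85) = 0.85
~~b = 1 − 0.49 = 0.51
((d → ~b) ∨ ((d ∨ ~d) ∨ ~d)) → ~~b = min(1, 1 − 0.85 + 0.51) = min(1, 0.66) = 0.66
~(((d → ~b) ∨ ((d ∨ ~d) ∨ ~d)) → ~~b) = 1 − 0.66 = 0.34

0.34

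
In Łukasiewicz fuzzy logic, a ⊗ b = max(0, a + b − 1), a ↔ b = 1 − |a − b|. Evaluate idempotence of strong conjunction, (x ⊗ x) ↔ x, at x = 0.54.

x ⊗ x = max(0, 0.54 + 0.54 − 1) = max(0, 0.08) = 0.08
(x ⊗ x) ↔ x = 1 − |0.08 − 0.54| = 1 − 0.46 = 0.54
(The value 0.54 < 1 shows this instance is not satisfied; fails in Ł∞ since a ⊗ a = max(0, 2a−1) ≠ a in general.)

0.54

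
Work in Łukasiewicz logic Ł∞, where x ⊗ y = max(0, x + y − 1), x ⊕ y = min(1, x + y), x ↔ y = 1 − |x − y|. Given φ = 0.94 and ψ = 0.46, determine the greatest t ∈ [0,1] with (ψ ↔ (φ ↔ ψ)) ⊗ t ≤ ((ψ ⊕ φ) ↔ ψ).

0.52

φ ↔ ψ = 1 − |0.94 − 0.46| = 1 − 0.48 = 0.52
ψ ↔ (φ ↔ ψ) = 1 − |0.46 − 0.52| = 1 − 0.06 = 0.94
So the left factor is ψ ↔ (φ ↔ ψ) = 0.94.
ψ ⊕ φ = min(1, 0.46 + 0.94) = min(1, 1.40) = 1.00
(ψ ⊕ φ) ↔ ψ = 1 − |1.00 − 0.46| = 1 − 0.54 = 0.46
So the right-hand bound is (ψ ⊕ φ) ↔ ψ = 0.46.
The residuum of the Łukasiewicz t-norm gives the supremum: min(1, 1 − 0.94 + 0.46).
1 − 0.94 + 0.46 = 0.52, so t = min(1, 0.52) = 0.52.
Check: 0.94 ⊗ 0.52 = max(0, 0.46) = 0.46 ≤ 0.46.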